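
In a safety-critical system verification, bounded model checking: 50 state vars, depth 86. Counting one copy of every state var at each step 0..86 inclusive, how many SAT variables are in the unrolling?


BMC unrolls to depth k, creating one copy of each state var for steps 0..k.
Step count = 86 + 1 = 87 (steps 0 through 86)
Vars per step = 50
Total = 50 * 87 = 4350

4350


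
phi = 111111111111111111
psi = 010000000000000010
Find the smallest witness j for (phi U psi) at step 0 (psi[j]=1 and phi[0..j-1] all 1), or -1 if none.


(phi U psi) at 0: need smallest j with psi[j]=1 and phi[i]=1 for all i in [0,j).
Scan from step 0:
  step 0: phi=1, psi=0 -> continue
  step 1: psi=1 and phi held for [0,1) -> witness found
Witness step = 1

1


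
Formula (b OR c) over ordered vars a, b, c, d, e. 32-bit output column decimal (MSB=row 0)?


Formula: (b OR c) over a, b, c, d, e (32 rows)
Evaluate each row (bits = a,b,c,d,e, MSB first):
  row 0 [00000]: (0 OR 0) -> 0
  row 1 [00001]: (0 OR 0) -> 0
  row 2 [00010]: (0 OR 0) -> 0
  row 3 [00011]: (0 OR 0) -> 0
  row 4 [00100]: (0 OR 1) -> 1
  row 5 [00101]: (0 OR 1) -> 1
  row 6 [00110]: (0 OR 1) -> 1
  row 7 [00111]: (0 OR 1) -> 1
  row 8 [01000]: (1 OR 0) -> 1
  row 9 [01001]: (1 OR 0) -> 1
  row 10 [01010]: (1 OR 0) -> 1
  row 11 [01011]: (1 OR 0) -> 1
  row 12 [01100]: (1 OR 1) -> 1
  row 13 [01101]: (1 OR 1) -> 1
  row 14 [01110]: (1 OR 1) -> 1
  row 15 [01111]: (1 OR 1) -> 1
  row 16 [10000]: (0 OR 0) -> 0
  row 17 [10001]: (0 OR 0) -> 0
  row 18 [10010]: (0 OR 0) -> 0
  row 19 [10011]: (0 OR 0) -> 0
  row 20 [10100]: (0 OR 1) -> 1
  row 21 [10101]: (0 OR 1) -> 1
  row 22 [10110]: (0 OR 1) -> 1
  row 23 [10111]: (0 OR 1) -> 1
  row 24 [11000]: (1 OR 0) -> 1
  row 25 [11001]: (1 OR 0) -> 1
  row 26 [11010]: (1 OR 0) -> 1
  row 27 [11011]: (1 OR 0) -> 1
  row 28 [11100]: (1 OR 1) -> 1
  row 29 [11101]: (1 OR 1) -> 1
  row 30 [11110]: (1 OR 1) -> 1
  row 31 [11111]: (1 OR 1) -> 1
Full result column, 4 rows per line (a,b,c fixed per line; d,e runs 00..11 left to right):
  rows 0-3 [a,b,c=000]: 0000  = hex 0
  rows 4-7 [a,b,c=001]: 1111  = hex F
  rows 8-11 [a,b,c=010]: 1111  = hex F
  rows 12-15 [a,b,c=011]: 1111  = hex F
  rows 16-19 [a,b,c=100]: 0000  = hex 0
  rows 20-23 [a,b,c=101]: 1111  = hex F
  rows 24-27 [a,b,c=110]: 1111  = hex F
  rows 28-31 [a,b,c=111]: 1111  = hex F
Output column (row 0 .. row 31) = 00001111111111110000111111111111
Output column grouped in 4s = 0000 1111 1111 1111 0000 1111 1111 1111 = 0x0FFF0FFF
Convert to decimal digit by digit (value = value*16 + digit):
  0 -> 0
  0*16 + 15 (F) = 15
  15*16 + 15 (F) = 255
  255*16 + 15 (F) = 4095
  4095*16 + 0 = 65520
  65520*16 + 15 (F) = 1048335
  1048335*16 + 15 (F) = 16773375
  16773375*16 + 15 (F) = 268374015
Decimal = 268374015

268374015


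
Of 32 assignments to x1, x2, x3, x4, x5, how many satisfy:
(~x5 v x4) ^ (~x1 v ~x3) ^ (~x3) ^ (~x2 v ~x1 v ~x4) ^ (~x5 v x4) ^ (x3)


CNF with 6 clauses over 5 vars (32 assignments).
An assignment satisfies CNF iff every clause has >=1 true literal.
Check each row (bits = x1,x2,x3,x4,x5; clause T/F shown):
  row 0 [00000]: clauses=TTTTTF -> 0
  row 1 [00001]: clauses=FTTTFF -> 0
  row 2 [00010]: clauses=TTTTTF -> 0
  row 3 [00011]: clauses=TTTTTF -> 0
  row 4 [00100]: clauses=TTFTTT -> 0
  row 5 [00101]: clauses=FTFTFT -> 0
  row 6 [00110]: clauses=TTFTTT -> 0
  row 7 [00111]: clauses=TTFTTT -> 0
  row 8 [01000]: clauses=TTTTTF -> 0
  row 9 [01001]: clauses=FTTTFF -> 0
  row 10 [01010]: clauses=TTTTTF -> 0
  row 11 [01011]: clauses=TTTTTF -> 0
  row 12 [01100]: clauses=TTFTTT -> 0
  row 13 [01101]: clauses=FTFTFT -> 0
  row 14 [01110]: clauses=TTFTTT -> 0
  row 15 [01111]: clauses=TTFTTT -> 0
  row 16 [10000]: clauses=TTTTTF -> 0
  row 17 [10001]: clauses=FTTTFF -> 0
  row 18 [10010]: clauses=TTTTTF -> 0
  row 19 [10011]: clauses=TTTTTF -> 0
  row 20 [10100]: clauses=TFFTTT -> 0
  row 21 [10101]: clauses=FFFTFT -> 0
  row 22 [10110]: clauses=TFFTTT -> 0
  row 23 [10111]: clauses=TFFTTT -> 0
  row 24 [11000]: clauses=TTTTTF -> 0
  row 25 [11001]: clauses=FTTTFF -> 0
  row 26 [11010]: clauses=TTTFTF -> 0
  row 27 [11011]: clauses=TTTFTF -> 0
  row 28 [11100]: clauses=TFFTTT -> 0
  row 29 [11101]: clauses=FFFTFT -> 0
  row 30 [11110]: clauses=TFFFTT -> 0
  row 31 [11111]: clauses=TFFFTT -> 0
Full result column, 8 rows per line (x1,x2 fixed per line; x3,x4,x5 runs 000..111 left to right):
  rows 0-7 [x1,x2=00]: 00000000  (ones: 0)
  rows 8-15 [x1,x2=01]: 00000000  (ones: 0)
  rows 16-23 [x1,x2=10]: 00000000  (ones: 0)
  rows 24-31 [x1,x2=11]: 00000000  (ones: 0)
Satisfying assignments = 0+0+0+0 = 0

0


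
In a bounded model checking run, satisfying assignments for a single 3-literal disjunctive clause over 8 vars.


Step 1: Total=2^8=256
Step 2: Unsat when all 3 false: 2^5=32
Step 3: Sat=256-32=224

224


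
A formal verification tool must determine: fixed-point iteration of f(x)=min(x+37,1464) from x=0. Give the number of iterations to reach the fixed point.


Step 1: x=0, cap=1464, increment=37
Step 2: x grows by 37 each step until capped at 1464; fixed point is x=1464
Step 3: iterations = ceil(1464/37) = 40

40


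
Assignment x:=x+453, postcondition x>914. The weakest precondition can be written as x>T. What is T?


Formula: wp(x:=E, P) = P[E/x] (substitute E for x in postcondition)
Step 1: Postcondition: x>914
Step 2: Substitute x+453 for x: x+453>914
Step 3: Solve for x: x > 914-453 = 461

461


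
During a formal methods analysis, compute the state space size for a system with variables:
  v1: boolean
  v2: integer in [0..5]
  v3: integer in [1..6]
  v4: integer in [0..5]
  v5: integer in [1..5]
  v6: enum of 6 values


State space = product of domain sizes of all variables.
Domain sizes:
  v1 (boolean): 2
  v2 (integer in [0..5]): 6
  v3 (integer in [1..6]): 6
  v4 (integer in [0..5]): 6
  v5 (integer in [1..5]): 5
  v6 (enum of 6 values): 6
Product = 2 * 6 * 6 * 6 * 5 * 6 = 12960

12960


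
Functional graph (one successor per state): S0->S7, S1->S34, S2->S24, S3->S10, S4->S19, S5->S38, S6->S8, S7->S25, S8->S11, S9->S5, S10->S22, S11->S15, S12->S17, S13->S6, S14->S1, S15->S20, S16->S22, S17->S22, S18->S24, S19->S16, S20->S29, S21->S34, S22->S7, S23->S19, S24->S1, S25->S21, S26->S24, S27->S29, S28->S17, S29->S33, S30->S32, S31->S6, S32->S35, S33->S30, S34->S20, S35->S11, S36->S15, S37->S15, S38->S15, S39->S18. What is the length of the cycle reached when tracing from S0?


Trace from S0 until a state repeats:
  S0 -> S7 -> S25 -> S21 -> S34 -> S20 -> S29 -> S33 -> S30 -> S32 -> S35 -> S11 -> S15 -> S20
S20 first seen at step 5, revisited at step 13.
Cycle length = 13 - 5 = 8

8


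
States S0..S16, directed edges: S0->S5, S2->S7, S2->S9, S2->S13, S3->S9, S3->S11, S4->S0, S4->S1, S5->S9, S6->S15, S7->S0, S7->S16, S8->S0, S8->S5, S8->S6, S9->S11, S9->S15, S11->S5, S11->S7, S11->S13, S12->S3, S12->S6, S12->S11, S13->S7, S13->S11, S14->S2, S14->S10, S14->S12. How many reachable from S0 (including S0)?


BFS from S0:
  layer 0: {S0}
  layer 1: {S5}
  layer 2: {S9}
  layer 3: {S11, S15}
  layer 4: {S7, S13}
  layer 5: {S16}
Reachable set: {S0, S5, S7, S9, S11, S13, S15, S16}
Count = 8

8


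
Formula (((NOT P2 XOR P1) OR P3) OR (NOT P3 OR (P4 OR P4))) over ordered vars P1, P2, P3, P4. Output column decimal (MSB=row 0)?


Formula: (((NOT P2 XOR P1) OR P3) OR (NOT P3 OR (P4 OR P4))) over P1, P2, P3, P4 (16 rows)
Evaluate each row (bits = P1,P2,P3,P4, MSB first):
  row 0 [0000]: (((NOT 0 XOR 0) OR 0) OR (NOT 0 OR (0 OR 0))) -> 1
  row 1 [0001]: (((NOT 0 XOR 0) OR 0) OR (NOT 0 OR (1 OR 1))) -> 1
  row 2 [0010]: (((NOT 0 XOR 0) OR 1) OR (NOT 1 OR (0 OR 0))) -> 1
  row 3 [0011]: (((NOT 0 XOR 0) OR 1) OR (NOT 1 OR (1 OR 1))) -> 1
  row 4 [0100]: (((NOT 1 XOR 0) OR 0) OR (NOT 0 OR (0 OR 0))) -> 1
  row 5 [0101]: (((NOT 1 XOR 0) OR 0) OR (NOT 0 OR (1 OR 1))) -> 1
  row 6 [0110]: (((NOT 1 XOR 0) OR 1) OR (NOT 1 OR (0 OR 0))) -> 1
  row 7 [0111]: (((NOT 1 XOR 0) OR 1) OR (NOT 1 OR (1 OR 1))) -> 1
  row 8 [1000]: (((NOT 0 XOR 1) OR 0) OR (NOT 0 OR (0 OR 0))) -> 1
  row 9 [1001]: (((NOT 0 XOR 1) OR 0) OR (NOT 0 OR (1 OR 1))) -> 1
  row 10 [1010]: (((NOT 0 XOR 1) OR 1) OR (NOT 1 OR (0 OR 0))) -> 1
  row 11 [1011]: (((NOT 0 XOR 1) OR 1) OR (NOT 1 OR (1 OR 1))) -> 1
  row 12 [1100]: (((NOT 1 XOR 1) OR 0) OR (NOT 0 OR (0 OR 0))) -> 1
  row 13 [1101]: (((NOT 1 XOR 1) OR 0) OR (NOT 0 OR (1 OR 1))) -> 1
  row 14 [1110]: (((NOT 1 XOR 1) OR 1) OR (NOT 1 OR (0 OR 0))) -> 1
  row 15 [1111]: (((NOT 1 XOR 1) OR 1) OR (NOT 1 OR (1 OR 1))) -> 1
Full result column, 4 rows per line (P1,P2 fixed per line; P3,P4 runs 00..11 left to right):
  rows 0-3 [P1,P2=00]: 1111  = hex F
  rows 4-7 [P1,P2=01]: 1111  = hex F
  rows 8-11 [P1,P2=10]: 1111  = hex F
  rows 12-15 [P1,P2=11]: 1111  = hex F
Output column (row 0 .. row 15) = 1111111111111111
Output column grouped in 4s = 1111 1111 1111 1111 = 0xFFFF
Convert to decimal digit by digit (value = value*16 + digit):
  F -> 15
  15*16 + 15 (F) = 255
  255*16 + 15 (F) = 4095
  4095*16 + 15 (F) = 65535
Decimal = 65535

65535


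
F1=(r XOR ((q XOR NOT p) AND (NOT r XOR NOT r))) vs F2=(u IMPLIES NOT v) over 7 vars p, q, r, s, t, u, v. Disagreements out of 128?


F1 = (r XOR ((q XOR NOT p) AND (NOT r XOR NOT r)))
F2 = (u IMPLIES NOT v)
Evaluate both on each of 128 rows (bits = p,q,r,s,t,u,v):
  row 0 [0000000]: F1=0 F2=1 (differ) -> 1
  row 1 [0000001]: F1=0 F2=1 (differ) -> 1
  row 2 [0000010]: F1=0 F2=1 (differ) -> 1
  row 3 [0000011]: F1=0 F2=0 -> 0
  row 4 [0000100]: F1=0 F2=1 (differ) -> 1
  (every remaining row is evaluated the same way; all 128 results are listed next)
Full result column, 8 rows per line (p,q,r,s fixed per line; t,u,v runs 000..111 left to right):
  rows 0-7 [p,q,r,s=0000]: 11101110  (ones: 6)
  rows 8-15 [p,q,r,s=0001]: 11101110  (ones: 6)
  rows 16-23 [p,q,r,s=0010]: 00010001  (ones: 2)
  rows 24-31 [p,q,r,s=0011]: 00010001  (ones: 2)
  rows 32-39 [p,q,r,s=0100]: 11101110  (ones: 6)
  rows 40-47 [p,q,r,s=0101]: 11101110  (ones: 6)
  rows 48-55 [p,q,r,s=0110]: 00010001  (ones: 2)
  rows 56-63 [p,q,r,s=0111]: 00010001  (ones: 2)
  rows 64-71 [p,q,r,s=1000]: 11101110  (ones: 6)
  rows 72-79 [p,q,r,s=1001]: 11101110  (ones: 6)
  rows 80-87 [p,q,r,s=1010]: 00010001  (ones: 2)
  rows 88-95 [p,q,r,s=1011]: 00010001  (ones: 2)
  rows 96-103 [p,q,r,s=1100]: 11101110  (ones: 6)
  rows 104-111 [p,q,r,s=1101]: 11101110  (ones: 6)
  rows 112-119 [p,q,r,s=1110]: 00010001  (ones: 2)
  rows 120-127 [p,q,r,s=1111]: 00010001  (ones: 2)
Disagreements = 6+6+2+2+6+6+2+2+6+6+2+2+6+6+2+2 = 64

64


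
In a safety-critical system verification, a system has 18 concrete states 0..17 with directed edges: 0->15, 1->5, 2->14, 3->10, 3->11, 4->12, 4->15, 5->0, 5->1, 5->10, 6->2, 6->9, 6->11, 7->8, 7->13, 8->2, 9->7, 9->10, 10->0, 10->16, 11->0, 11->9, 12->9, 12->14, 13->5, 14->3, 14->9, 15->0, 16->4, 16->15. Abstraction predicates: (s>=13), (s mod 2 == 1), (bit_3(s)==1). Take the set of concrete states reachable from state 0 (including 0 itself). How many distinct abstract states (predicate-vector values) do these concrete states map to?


BFS from 0:
Concrete reachable: {0, 15}
Abstract via predicates (s>=13), (s mod 2 == 1), (bit_3(s)==1):
  (0,0,0) <- {0}
  (1,1,1) <- {15}
Distinct abstract states = 2

2


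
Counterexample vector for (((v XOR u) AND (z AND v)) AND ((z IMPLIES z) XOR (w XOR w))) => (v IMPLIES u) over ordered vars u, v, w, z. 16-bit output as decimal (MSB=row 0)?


F1 = (((v XOR u) AND (z AND v)) AND ((z IMPLIES z) XOR (w XOR w)))
F2 = (v IMPLIES u)
Counterexample to F1=>F2 is where F1=1 and F2=0.
Evaluate each row (bits = u,v,w,z, MSB first):
  row 0 [0000]: F1=0 F2=1 -> F1&~F2 -> 0
  row 1 [0001]: F1=0 F2=1 -> F1&~F2 -> 0
  row 2 [0010]: F1=0 F2=1 -> F1&~F2 -> 0
  row 3 [0011]: F1=0 F2=1 -> F1&~F2 -> 0
  row 4 [0100]: F1=0 F2=0 -> F1&~F2 -> 0
  row 5 [0101]: F1=1 F2=0 -> F1&~F2 -> 1
  row 6 [0110]: F1=0 F2=0 -> F1&~F2 -> 0
  row 7 [0111]: F1=1 F2=0 -> F1&~F2 -> 1
  row 8 [1000]: F1=0 F2=1 -> F1&~F2 -> 0
  row 9 [1001]: F1=0 F2=1 -> F1&~F2 -> 0
  row 10 [1010]: F1=0 F2=1 -> F1&~F2 -> 0
  row 11 [1011]: F1=0 F2=1 -> F1&~F2 -> 0
  row 12 [1100]: F1=0 F2=1 -> F1&~F2 -> 0
  row 13 [1101]: F1=0 F2=1 -> F1&~F2 -> 0
  row 14 [1110]: F1=0 F2=1 -> F1&~F2 -> 0
  row 15 [1111]: F1=0 F2=1 -> F1&~F2 -> 0
Full result column, 4 rows per line (u,v fixed per line; w,z runs 00..11 left to right):
  rows 0-3 [u,v=00]: 0000  = hex 0
  rows 4-7 [u,v=01]: 0101  = hex 5
  rows 8-11 [u,v=10]: 0000  = hex 0
  rows 12-15 [u,v=11]: 0000  = hex 0
Counterexample vector (row 0 .. row 15) = 0000010100000000
Output column grouped in 4s = 0000 0101 0000 0000 = 0x0500
Convert to decimal digit by digit (value = value*16 + digit):
  0 -> 0
  0*16 + 5 = 5
  5*16 + 0 = 80
  80*16 + 0 = 1280
Decimal = 1280

1280


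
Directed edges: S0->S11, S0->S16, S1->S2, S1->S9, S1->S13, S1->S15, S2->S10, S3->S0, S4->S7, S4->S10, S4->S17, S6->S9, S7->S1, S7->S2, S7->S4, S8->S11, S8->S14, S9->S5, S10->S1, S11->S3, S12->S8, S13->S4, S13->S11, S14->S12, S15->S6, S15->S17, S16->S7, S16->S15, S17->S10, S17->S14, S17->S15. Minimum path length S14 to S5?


BFS layer-by-layer from S14:
  dist 0: {S14}
  dist 1: {S12}
  dist 2: {S8}
  dist 3: {S11}
  dist 4: {S3}
  dist 5: {S0}
  dist 6: {S16}
  dist 7: {S7, S15}
  dist 8: {S1, S2, S4, S6, S17}
  dist 9: {S9, S10, S13}
  dist 10: {S5}
  -> S5 reached at distance 10
Shortest path length = 10

10


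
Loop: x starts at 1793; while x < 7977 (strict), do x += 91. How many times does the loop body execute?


Step 1: x goes from 1793 toward 7977 by 91; the body runs while x<7977, so iterations = ceil((bound-start)/step)
Step 2: Distance=6184
Step 3: ceil(6184/91)=68

68


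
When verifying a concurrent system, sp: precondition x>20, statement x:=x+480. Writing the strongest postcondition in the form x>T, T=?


Formula: sp(P, x:=E) = exists old_x. (x = E[old_x/x]) AND P[old_x/x] (old_x is the value of x before the assignment; eliminate old_x by solving x = E[old_x/x] for old_x)
Step 1: Precondition P: x>20, i.e. old_x > 20
Step 2: Assignment gives x = old_x + 480, so old_x = x - 480
Step 3: Substitute into P: x - 480 > 20
Step 4: Simplify: x > 20+480 = 500

500


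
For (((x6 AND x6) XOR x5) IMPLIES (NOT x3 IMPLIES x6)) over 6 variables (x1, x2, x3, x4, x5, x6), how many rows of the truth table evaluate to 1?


Formula: (((x6 AND x6) XOR x5) IMPLIES (NOT x3 IMPLIES x6)) over 6 vars (64 rows)
Evaluate each row (x1, x2, x3, x4, x5, x6 as bits, MSB first):
  row 0 [000000]: (((0 AND 0) XOR 0) IMPLIES (NOT 0 IMPLIES 0)) -> 1
  row 1 [000001]: (((1 AND 1) XOR 0) IMPLIES (NOT 0 IMPLIES 1)) -> 1
  row 2 [000010]: (((0 AND 0) XOR 1) IMPLIES (NOT 0 IMPLIES 0)) -> 0
  row 3 [000011]: (((1 AND 1) XOR 1) IMPLIES (NOT 0 IMPLIES 1)) -> 1
  row 4 [000100]: (((0 AND 0) XOR 0) IMPLIES (NOT 0 IMPLIES 0)) -> 1
  (every remaining row is evaluated the same way; all 64 results are listed next)
Full result column, 8 rows per line (x1,x2,x3 fixed per line; x4,x5,x6 runs 000..111 left to right):
  rows 0-7 [x1,x2,x3=000]: 11011101  (ones: 6)
  rows 8-15 [x1,x2,x3=001]: 11111111  (ones: 8)
  rows 16-23 [x1,x2,x3=010]: 11011101  (ones: 6)
  rows 24-31 [x1,x2,x3=011]: 11111111  (ones: 8)
  rows 32-39 [x1,x2,x3=100]: 11011101  (ones: 6)
  rows 40-47 [x1,x2,x3=101]: 11111111  (ones: 8)
  rows 48-55 [x1,x2,x3=110]: 11011101  (ones: 6)
  rows 56-63 [x1,x2,x3=111]: 11111111  (ones: 8)
Count of 1-rows = 6+8+6+8+6+8+6+8 = 56

56


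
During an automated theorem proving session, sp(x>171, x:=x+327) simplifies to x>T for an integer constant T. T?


Formula: sp(P, x:=E) = exists old_x. (x = E[old_x/x]) AND P[old_x/x] (old_x is the value of x before the assignment; eliminate old_x by solving x = E[old_x/x] for old_x)
Step 1: Precondition P: x>171, i.e. old_x > 171
Step 2: Assignment gives x = old_x + 327, so old_x = x - 327
Step 3: Substitute into P: x - 327 > 171
Step 4: Simplify: x > 171+327 = 498

498


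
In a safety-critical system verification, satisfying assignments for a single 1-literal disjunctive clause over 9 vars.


Step 1: Total=2^9=512
Step 2: Unsat when all 1 false: 2^8=256
Step 3: Sat=512-256=256

256


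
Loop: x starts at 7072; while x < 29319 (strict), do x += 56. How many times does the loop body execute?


Step 1: x goes from 7072 toward 29319 by 56; the body runs while x<29319, so iterations = ceil((bound-start)/step)
Step 2: Distance=22247
Step 3: ceil(22247/56)=398

398


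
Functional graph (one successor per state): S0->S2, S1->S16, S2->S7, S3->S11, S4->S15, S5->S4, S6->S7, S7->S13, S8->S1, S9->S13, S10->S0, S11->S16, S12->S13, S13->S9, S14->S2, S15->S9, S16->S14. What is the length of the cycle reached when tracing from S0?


Trace from S0 until a state repeats:
  S0 -> S2 -> S7 -> S13 -> S9 -> S13
S13 first seen at step 3, revisited at step 5.
Cycle length = 5 - 3 = 2

2


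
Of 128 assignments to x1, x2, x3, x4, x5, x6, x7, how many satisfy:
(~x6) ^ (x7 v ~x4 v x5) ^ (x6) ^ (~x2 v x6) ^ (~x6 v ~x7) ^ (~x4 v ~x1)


CNF with 6 clauses over 7 vars (128 assignments).
An assignment satisfies CNF iff every clause has >=1 true literal.
Check each row (bits = x1,x2,x3,x4,x5,x6,x7; clause T/F shown):
  row 0 [0000000]: clauses=TTFTTT -> 0
  row 1 [0000001]: clauses=TTFTTT -> 0
  row 2 [0000010]: clauses=FTTTTT -> 0
  row 3 [0000011]: clauses=FTTTFT -> 0
  row 4 [0000100]: clauses=TTFTTT -> 0
  (every remaining row is evaluated the same way; all 128 results are listed next)
Full result column, 8 rows per line (x1,x2,x3,x4 fixed per line; x5,x6,x7 runs 000..111 left to right):
  rows 0-7 [x1,x2,x3,x4=0000]: 00000000  (ones: 0)
  rows 8-15 [x1,x2,x3,x4=0001]: 00000000  (ones: 0)
  rows 16-23 [x1,x2,x3,x4=0010]: 00000000  (ones: 0)
  rows 24-31 [x1,x2,x3,x4=0011]: 00000000  (ones: 0)
  rows 32-39 [x1,x2,x3,x4=0100]: 00000000  (ones: 0)
  rows 40-47 [x1,x2,x3,x4=0101]: 00000000  (ones: 0)
  rows 48-55 [x1,x2,x3,x4=0110]: 00000000  (ones: 0)
  rows 56-63 [x1,x2,x3,x4=0111]: 00000000  (ones: 0)
  rows 64-71 [x1,x2,x3,x4=1000]: 00000000  (ones: 0)
  rows 72-79 [x1,x2,x3,x4=1001]: 00000000  (ones: 0)
  rows 80-87 [x1,x2,x3,x4=1010]: 00000000  (ones: 0)
  rows 88-95 [x1,x2,x3,x4=1011]: 00000000  (ones: 0)
  rows 96-103 [x1,x2,x3,x4=1100]: 00000000  (ones: 0)
  rows 104-111 [x1,x2,x3,x4=1101]: 00000000  (ones: 0)
  rows 112-119 [x1,x2,x3,x4=1110]: 00000000  (ones: 0)
  rows 120-127 [x1,x2,x3,x4=1111]: 00000000  (ones: 0)
Satisfying assignments = 0+0+0+0+0+0+0+0+0+0+0+0+0+0+0+0 = 0

0


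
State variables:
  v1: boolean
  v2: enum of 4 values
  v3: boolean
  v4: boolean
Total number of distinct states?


State space = product of domain sizes of all variables.
Domain sizes:
  v1 (boolean): 2
  v2 (enum of 4 values): 4
  v3 (boolean): 2
  v4 (boolean): 2
Product = 2 * 4 * 2 * 2 = 32

32


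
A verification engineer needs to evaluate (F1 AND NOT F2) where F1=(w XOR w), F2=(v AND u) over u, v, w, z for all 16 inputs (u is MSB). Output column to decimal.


F1 = (w XOR w)
F2 = (v AND u)
Counterexample to F1=>F2 is where F1=1 and F2=0.
Evaluate each row (bits = u,v,w,z, MSB first):
  row 0 [0000]: F1=0 F2=0 -> F1&~F2 -> 0
  row 1 [0001]: F1=0 F2=0 -> F1&~F2 -> 0
  row 2 [0010]: F1=0 F2=0 -> F1&~F2 -> 0
  row 3 [0011]: F1=0 F2=0 -> F1&~F2 -> 0
  row 4 [0100]: F1=0 F2=0 -> F1&~F2 -> 0
  row 5 [0101]: F1=0 F2=0 -> F1&~F2 -> 0
  row 6 [0110]: F1=0 F2=0 -> F1&~F2 -> 0
  row 7 [0111]: F1=0 F2=0 -> F1&~F2 -> 0
  row 8 [1000]: F1=0 F2=0 -> F1&~F2 -> 0
  row 9 [1001]: F1=0 F2=0 -> F1&~F2 -> 0
  row 10 [1010]: F1=0 F2=0 -> F1&~F2 -> 0
  row 11 [1011]: F1=0 F2=0 -> F1&~F2 -> 0
  row 12 [1100]: F1=0 F2=1 -> F1&~F2 -> 0
  row 13 [1101]: F1=0 F2=1 -> F1&~F2 -> 0
  row 14 [1110]: F1=0 F2=1 -> F1&~F2 -> 0
  row 15 [1111]: F1=0 F2=1 -> F1&~F2 -> 0
Full result column, 4 rows per line (u,v fixed per line; w,z runs 00..11 left to right):
  rows 0-3 [u,v=00]: 0000  = hex 0
  rows 4-7 [u,v=01]: 0000  = hex 0
  rows 8-11 [u,v=10]: 0000  = hex 0
  rows 12-15 [u,v=11]: 0000  = hex 0
Counterexample vector (row 0 .. row 15) = 0000000000000000
Output column grouped in 4s = 0000 0000 0000 0000 = 0x0000
Convert to decimal digit by digit (value = value*16 + digit):
  0 -> 0
  0*16 + 0 = 0
  0*16 + 0 = 0
  0*16 + 0 = 0
Decimal = 0

0


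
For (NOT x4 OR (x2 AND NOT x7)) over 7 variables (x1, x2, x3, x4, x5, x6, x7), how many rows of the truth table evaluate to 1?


Formula: (NOT x4 OR (x2 AND NOT x7)) over 7 vars (128 rows)
Evaluate each row (x1, x2, x3, x4, x5, x6, x7 as bits, MSB first):
  row 0 [0000000]: (NOT 0 OR (0 AND NOT 0)) -> 1
  row 1 [0000001]: (NOT 0 OR (0 AND NOT 1)) -> 1
  row 2 [0000010]: (NOT 0 OR (0 AND NOT 0)) -> 1
  row 3 [0000011]: (NOT 0 OR (0 AND NOT 1)) -> 1
  row 4 [0000100]: (NOT 0 OR (0 AND NOT 0)) -> 1
  (every remaining row is evaluated the same way; all 128 results are listed next)
Full result column, 8 rows per line (x1,x2,x3,x4 fixed per line; x5,x6,x7 runs 000..111 left to right):
  rows 0-7 [x1,x2,x3,x4=0000]: 11111111  (ones: 8)
  rows 8-15 [x1,x2,x3,x4=0001]: 00000000  (ones: 0)
  rows 16-23 [x1,x2,x3,x4=0010]: 11111111  (ones: 8)
  rows 24-31 [x1,x2,x3,x4=0011]: 00000000  (ones: 0)
  rows 32-39 [x1,x2,x3,x4=0100]: 11111111  (ones: 8)
  rows 40-47 [x1,x2,x3,x4=0101]: 10101010  (ones: 4)
  rows 48-55 [x1,x2,x3,x4=0110]: 11111111  (ones: 8)
  rows 56-63 [x1,x2,x3,x4=0111]: 10101010  (ones: 4)
  rows 64-71 [x1,x2,x3,x4=1000]: 11111111  (ones: 8)
  rows 72-79 [x1,x2,x3,x4=1001]: 00000000  (ones: 0)
  rows 80-87 [x1,x2,x3,x4=1010]: 11111111  (ones: 8)
  rows 88-95 [x1,x2,x3,x4=1011]: 00000000  (ones: 0)
  rows 96-103 [x1,x2,x3,x4=1100]: 11111111  (ones: 8)
  rows 104-111 [x1,x2,x3,x4=1101]: 10101010  (ones: 4)
  rows 112-119 [x1,x2,x3,x4=1110]: 11111111  (ones: 8)
  rows 120-127 [x1,x2,x3,x4=1111]: 10101010  (ones: 4)
Count of 1-rows = 8+0+8+0+8+4+8+4+8+0+8+0+8+4+8+4 = 80

80


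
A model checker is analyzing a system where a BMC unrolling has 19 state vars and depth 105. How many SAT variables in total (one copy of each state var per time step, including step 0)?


BMC unrolls to depth k, creating one copy of each state var for steps 0..k.
Step count = 105 + 1 = 106 (steps 0 through 105)
Vars per step = 19
Total = 19 * 106 = 2014

2014


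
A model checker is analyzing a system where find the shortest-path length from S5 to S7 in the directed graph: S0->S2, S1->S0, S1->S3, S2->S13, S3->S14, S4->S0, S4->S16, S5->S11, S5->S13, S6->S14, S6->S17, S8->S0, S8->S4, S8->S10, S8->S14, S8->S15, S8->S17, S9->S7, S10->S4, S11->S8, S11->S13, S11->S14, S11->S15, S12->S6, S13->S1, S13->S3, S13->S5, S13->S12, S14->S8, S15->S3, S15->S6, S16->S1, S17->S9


BFS layer-by-layer from S5:
  dist 0: {S5}
  dist 1: {S11, S13}
  dist 2: {S1, S3, S8, S12, S14, S15}
  dist 3: {S0, S4, S6, S10, S17}
  dist 4: {S2, S9, S16}
  dist 5: {S7}
  -> S7 reached at distance 5
Shortest path length = 5

5


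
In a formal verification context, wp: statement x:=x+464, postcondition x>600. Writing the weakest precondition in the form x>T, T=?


Formula: wp(x:=E, P) = P[E/x] (substitute E for x in postcondition)
Step 1: Postcondition: x>600
Step 2: Substitute x+464 for x: x+464>600
Step 3: Solve for x: x > 600-464 = 136

136


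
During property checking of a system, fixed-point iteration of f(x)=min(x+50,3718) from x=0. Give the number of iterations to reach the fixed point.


Step 1: x=0, cap=3718, increment=50
Step 2: x grows by 50 each step until capped at 3718; fixed point is x=3718
Step 3: iterations = ceil(3718/50) = 75

75


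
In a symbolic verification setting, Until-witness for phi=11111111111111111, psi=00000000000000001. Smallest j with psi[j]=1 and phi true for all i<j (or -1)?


(phi U psi) at 0: need smallest j with psi[j]=1 and phi[i]=1 for all i in [0,j).
Scan from step 0:
  step 0: phi=1, psi=0 -> continue
  step 1: phi=1, psi=0 -> continue
  step 2: phi=1, psi=0 -> continue
  step 3: phi=1, psi=0 -> continue
  step 16: psi=1 and phi held for [0,16) -> witness found
Witness step = 16

16


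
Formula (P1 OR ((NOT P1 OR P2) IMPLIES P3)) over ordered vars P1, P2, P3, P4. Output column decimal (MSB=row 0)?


Formula: (P1 OR ((NOT P1 OR P2) IMPLIES P3)) over P1, P2, P3, P4 (16 rows)
Evaluate each row (bits = P1,P2,P3,P4, MSB first):
  row 0 [0000]: (0 OR ((NOT 0 OR 0) IMPLIES 0)) -> 0
  row 1 [0001]: (0 OR ((NOT 0 OR 0) IMPLIES 0)) -> 0
  row 2 [0010]: (0 OR ((NOT 0 OR 0) IMPLIES 1)) -> 1
  row 3 [0011]: (0 OR ((NOT 0 OR 0) IMPLIES 1)) -> 1
  row 4 [0100]: (0 OR ((NOT 0 OR 1) IMPLIES 0)) -> 0
  row 5 [0101]: (0 OR ((NOT 0 OR 1) IMPLIES 0)) -> 0
  row 6 [0110]: (0 OR ((NOT 0 OR 1) IMPLIES 1)) -> 1
  row 7 [0111]: (0 OR ((NOT 0 OR 1) IMPLIES 1)) -> 1
  row 8 [1000]: (1 OR ((NOT 1 OR 0) IMPLIES 0)) -> 1
  row 9 [1001]: (1 OR ((NOT 1 OR 0) IMPLIES 0)) -> 1
  row 10 [1010]: (1 OR ((NOT 1 OR 0) IMPLIES 1)) -> 1
  row 11 [1011]: (1 OR ((NOT 1 OR 0) IMPLIES 1)) -> 1
  row 12 [1100]: (1 OR ((NOT 1 OR 1) IMPLIES 0)) -> 1
  row 13 [1101]: (1 OR ((NOT 1 OR 1) IMPLIES 0)) -> 1
  row 14 [1110]: (1 OR ((NOT 1 OR 1) IMPLIES 1)) -> 1
  row 15 [1111]: (1 OR ((NOT 1 OR 1) IMPLIES 1)) -> 1
Full result column, 4 rows per line (P1,P2 fixed per line; P3,P4 runs 00..11 left to right):
  rows 0-3 [P1,P2=00]: 0011  = hex 3
  rows 4-7 [P1,P2=01]: 0011  = hex 3
  rows 8-11 [P1,P2=10]: 1111  = hex F
  rows 12-15 [P1,P2=11]: 1111  = hex F
Output column (row 0 .. row 15) = 0011001111111111
Output column grouped in 4s = 0011 0011 1111 1111 = 0x33FF
Convert to decimal digit by digit (value = value*16 + digit):
  3 -> 3
  3*16 + 3 = 51
  51*16 + 15 (F) = 831
  831*16 + 15 (F) = 13311
Decimal = 13311

13311


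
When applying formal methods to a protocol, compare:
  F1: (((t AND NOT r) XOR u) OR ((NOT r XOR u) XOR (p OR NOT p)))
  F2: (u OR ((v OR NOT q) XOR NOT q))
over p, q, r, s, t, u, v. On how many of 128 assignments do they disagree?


F1 = (((t AND NOT r) XOR u) OR ((NOT r XOR u) XOR (p OR NOT p)))
F2 = (u OR ((v OR NOT q) XOR NOT q))
Evaluate both on each of 128 rows (bits = p,q,r,s,t,u,v):
  row 0 [0000000]: F1=0 F2=0 -> 0
  row 1 [0000001]: F1=0 F2=0 -> 0
  row 2 [0000010]: F1=1 F2=1 -> 0
  row 3 [0000011]: F1=1 F2=1 -> 0
  row 4 [0000100]: F1=1 F2=0 (differ) -> 1
  (every remaining row is evaluated the same way; all 128 results are listed next)
Full result column, 8 rows per line (p,q,r,s fixed per line; t,u,v runs 000..111 left to right):
  rows 0-7 [p,q,r,s=0000]: 00001100  (ones: 2)
  rows 8-15 [p,q,r,s=0001]: 00001100  (ones: 2)
  rows 16-23 [p,q,r,s=0010]: 11001100  (ones: 4)
  rows 24-31 [p,q,r,s=0011]: 11001100  (ones: 4)
  rows 32-39 [p,q,r,s=0100]: 01001000  (ones: 2)
  rows 40-47 [p,q,r,s=0101]: 01001000  (ones: 2)
  rows 48-55 [p,q,r,s=0110]: 10001000  (ones: 2)
  rows 56-63 [p,q,r,s=0111]: 10001000  (ones: 2)
  rows 64-71 [p,q,r,s=1000]: 00001100  (ones: 2)
  rows 72-79 [p,q,r,s=1001]: 00001100  (ones: 2)
  rows 80-87 [p,q,r,s=1010]: 11001100  (ones: 4)
  rows 88-95 [p,q,r,s=1011]: 11001100  (ones: 4)
  rows 96-103 [p,q,r,s=1100]: 01001000  (ones: 2)
  rows 104-111 [p,q,r,s=1101]: 01001000  (ones: 2)
  rows 112-119 [p,q,r,s=1110]: 10001000  (ones: 2)
  rows 120-127 [p,q,r,s=1111]: 10001000  (ones: 2)
Disagreements = 2+2+4+4+2+2+2+2+2+2+4+4+2+2+2+2 = 40

40


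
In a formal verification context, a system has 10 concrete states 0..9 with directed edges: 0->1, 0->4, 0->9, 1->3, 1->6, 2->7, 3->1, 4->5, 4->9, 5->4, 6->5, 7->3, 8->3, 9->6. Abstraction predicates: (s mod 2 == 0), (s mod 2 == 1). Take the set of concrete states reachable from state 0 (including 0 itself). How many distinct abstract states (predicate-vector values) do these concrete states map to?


BFS from 0:
Concrete reachable: {0, 1, 3, 4, 5, 6, 9}
Abstract via predicates (s mod 2 == 0), (s mod 2 == 1):
  (0,1) <- {1, 3, 5, 9}
  (1,0) <- {0, 4, 6}
Distinct abstract states = 2

2


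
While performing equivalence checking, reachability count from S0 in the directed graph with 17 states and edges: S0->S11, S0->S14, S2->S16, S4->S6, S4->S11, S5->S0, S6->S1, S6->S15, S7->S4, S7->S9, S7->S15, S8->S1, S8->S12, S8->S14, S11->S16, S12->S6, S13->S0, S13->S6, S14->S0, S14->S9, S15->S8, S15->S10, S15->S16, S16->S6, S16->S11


BFS from S0:
  layer 0: {S0}
  layer 1: {S11, S14}
  layer 2: {S9, S16}
  layer 3: {S6}
  layer 4: {S1, S15}
  layer 5: {S8, S10}
  layer 6: {S12}
Reachable set: {S0, S1, S6, S8, S9, S10, S11, S12, S14, S15, S16}
Count = 11

11


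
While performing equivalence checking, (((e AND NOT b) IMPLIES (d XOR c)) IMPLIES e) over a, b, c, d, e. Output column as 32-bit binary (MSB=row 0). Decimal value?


Formula: (((e AND NOT b) IMPLIES (d XOR c)) IMPLIES e) over a, b, c, d, e (32 rows)
Evaluate each row (bits = a,b,c,d,e, MSB first):
  row 0 [00000]: (((0 AND NOT 0) IMPLIES (0 XOR 0)) IMPLIES 0) -> 0
  row 1 [00001]: (((1 AND NOT 0) IMPLIES (0 XOR 0)) IMPLIES 1) -> 1
  row 2 [00010]: (((0 AND NOT 0) IMPLIES (1 XOR 0)) IMPLIES 0) -> 0
  row 3 [00011]: (((1 AND NOT 0) IMPLIES (1 XOR 0)) IMPLIES 1) -> 1
  row 4 [00100]: (((0 AND NOT 0) IMPLIES (0 XOR 1)) IMPLIES 0) -> 0
  row 5 [00101]: (((1 AND NOT 0) IMPLIES (0 XOR 1)) IMPLIES 1) -> 1
  row 6 [00110]: (((0 AND NOT 0) IMPLIES (1 XOR 1)) IMPLIES 0) -> 0
  row 7 [00111]: (((1 AND NOT 0) IMPLIES (1 XOR 1)) IMPLIES 1) -> 1
  row 8 [01000]: (((0 AND NOT 1) IMPLIES (0 XOR 0)) IMPLIES 0) -> 0
  row 9 [01001]: (((1 AND NOT 1) IMPLIES (0 XOR 0)) IMPLIES 1) -> 1
  row 10 [01010]: (((0 AND NOT 1) IMPLIES (1 XOR 0)) IMPLIES 0) -> 0
  row 11 [01011]: (((1 AND NOT 1) IMPLIES (1 XOR 0)) IMPLIES 1) -> 1
  row 12 [01100]: (((0 AND NOT 1) IMPLIES (0 XOR 1)) IMPLIES 0) -> 0
  row 13 [01101]: (((1 AND NOT 1) IMPLIES (0 XOR 1)) IMPLIES 1) -> 1
  row 14 [01110]: (((0 AND NOT 1) IMPLIES (1 XOR 1)) IMPLIES 0) -> 0
  row 15 [01111]: (((1 AND NOT 1) IMPLIES (1 XOR 1)) IMPLIES 1) -> 1
  row 16 [10000]: (((0 AND NOT 0) IMPLIES (0 XOR 0)) IMPLIES 0) -> 0
  row 17 [10001]: (((1 AND NOT 0) IMPLIES (0 XOR 0)) IMPLIES 1) -> 1
  row 18 [10010]: (((0 AND NOT 0) IMPLIES (1 XOR 0)) IMPLIES 0) -> 0
  row 19 [10011]: (((1 AND NOT 0) IMPLIES (1 XOR 0)) IMPLIES 1) -> 1
  row 20 [10100]: (((0 AND NOT 0) IMPLIES (0 XOR 1)) IMPLIES 0) -> 0
  row 21 [10101]: (((1 AND NOT 0) IMPLIES (0 XOR 1)) IMPLIES 1) -> 1
  row 22 [10110]: (((0 AND NOT 0) IMPLIES (1 XOR 1)) IMPLIES 0) -> 0
  row 23 [10111]: (((1 AND NOT 0) IMPLIES (1 XOR 1)) IMPLIES 1) -> 1
  row 24 [11000]: (((0 AND NOT 1) IMPLIES (0 XOR 0)) IMPLIES 0) -> 0
  row 25 [11001]: (((1 AND NOT 1) IMPLIES (0 XOR 0)) IMPLIES 1) -> 1
  row 26 [11010]: (((0 AND NOT 1) IMPLIES (1 XOR 0)) IMPLIES 0) -> 0
  row 27 [11011]: (((1 AND NOT 1) IMPLIES (1 XOR 0)) IMPLIES 1) -> 1
  row 28 [11100]: (((0 AND NOT 1) IMPLIES (0 XOR 1)) IMPLIES 0) -> 0
  row 29 [11101]: (((1 AND NOT 1) IMPLIES (0 XOR 1)) IMPLIES 1) -> 1
  row 30 [11110]: (((0 AND NOT 1) IMPLIES (1 XOR 1)) IMPLIES 0) -> 0
  row 31 [11111]: (((1 AND NOT 1) IMPLIES (1 XOR 1)) IMPLIES 1) -> 1
Full result column, 4 rows per line (a,b,c fixed per line; d,e runs 00..11 left to right):
  rows 0-3 [a,b,c=000]: 0101  = hex 5
  rows 4-7 [a,b,c=001]: 0101  = hex 5
  rows 8-11 [a,b,c=010]: 0101  = hex 5
  rows 12-15 [a,b,c=011]: 0101  = hex 5
  rows 16-19 [a,b,c=100]: 0101  = hex 5
  rows 20-23 [a,b,c=101]: 0101  = hex 5
  rows 24-27 [a,b,c=110]: 0101  = hex 5
  rows 28-31 [a,b,c=111]: 0101  = hex 5
Output column (row 0 .. row 31) = 01010101010101010101010101010101
Output column grouped in 4s = 0101 0101 0101 0101 0101 0101 0101 0101 = 0x55555555
Convert to decimal digit by digit (value = value*16 + digit):
  5 -> 5
  5*16 + 5 = 85
  85*16 + 5 = 1365
  1365*16 + 5 = 21845
  21845*16 + 5 = 349525
  349525*16 + 5 = 5592405
  5592405*16 + 5 = 89478485
  89478485*16 + 5 = 1431655765
Decimal = 1431655765

1431655765


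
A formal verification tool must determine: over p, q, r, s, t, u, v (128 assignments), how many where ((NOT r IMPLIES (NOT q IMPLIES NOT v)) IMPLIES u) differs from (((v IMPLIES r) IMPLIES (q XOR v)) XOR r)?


F1 = ((NOT r IMPLIES (NOT q IMPLIES NOT v)) IMPLIES u)
F2 = (((v IMPLIES r) IMPLIES (q XOR v)) XOR r)
Evaluate both on each of 128 rows (bits = p,q,r,s,t,u,v):
  row 0 [0000000]: F1=0 F2=0 -> 0
  row 1 [0000001]: F1=1 F2=1 -> 0
  row 2 [0000010]: F1=1 F2=0 (differ) -> 1
  row 3 [0000011]: F1=1 F2=1 -> 0
  row 4 [0000100]: F1=0 F2=0 -> 0
  (every remaining row is evaluated the same way; all 128 results are listed next)
Full result column, 8 rows per line (p,q,r,s fixed per line; t,u,v runs 000..111 left to right):
  rows 0-7 [p,q,r,s=0000]: 00100010  (ones: 2)
  rows 8-15 [p,q,r,s=0001]: 00100010  (ones: 2)
  rows 16-23 [p,q,r,s=0010]: 10011001  (ones: 4)
  rows 24-31 [p,q,r,s=0011]: 10011001  (ones: 4)
  rows 32-39 [p,q,r,s=0100]: 11001100  (ones: 4)
  rows 40-47 [p,q,r,s=0101]: 11001100  (ones: 4)
  rows 48-55 [p,q,r,s=0110]: 01100110  (ones: 4)
  rows 56-63 [p,q,r,s=0111]: 01100110  (ones: 4)
  rows 64-71 [p,q,r,s=1000]: 00100010  (ones: 2)
  rows 72-79 [p,q,r,s=1001]: 00100010  (ones: 2)
  rows 80-87 [p,q,r,s=1010]: 10011001  (ones: 4)
  rows 88-95 [p,q,r,s=1011]: 10011001  (ones: 4)
  rows 96-103 [p,q,r,s=1100]: 11001100  (ones: 4)
  rows 104-111 [p,q,r,s=1101]: 11001100  (ones: 4)
  rows 112-119 [p,q,r,s=1110]: 01100110  (ones: 4)
  rows 120-127 [p,q,r,s=1111]: 01100110  (ones: 4)
Disagreements = 2+2+4+4+4+4+4+4+2+2+4+4+4+4+4+4 = 56

56


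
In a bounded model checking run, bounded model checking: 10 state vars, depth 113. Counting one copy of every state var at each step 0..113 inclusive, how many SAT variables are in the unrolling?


BMC unrolls to depth k, creating one copy of each state var for steps 0..k.
Step count = 113 + 1 = 114 (steps 0 through 113)
Vars per step = 10
Total = 10 * 114 = 1140

1140


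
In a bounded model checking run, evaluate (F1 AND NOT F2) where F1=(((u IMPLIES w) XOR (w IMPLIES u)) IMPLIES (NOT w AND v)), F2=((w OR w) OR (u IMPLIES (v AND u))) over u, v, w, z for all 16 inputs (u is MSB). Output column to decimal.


F1 = (((u IMPLIES w) XOR (w IMPLIES u)) IMPLIES (NOT w AND v))
F2 = ((w OR w) OR (u IMPLIES (v AND u)))
Counterexample to F1=>F2 is where F1=1 and F2=0.
Evaluate each row (bits = u,v,w,z, MSB first):
  row 0 [0000]: F1=1 F2=1 -> F1&~F2 -> 0
  row 1 [0001]: F1=1 F2=1 -> F1&~F2 -> 0
  row 2 [0010]: F1=0 F2=1 -> F1&~F2 -> 0
  row 3 [0011]: F1=0 F2=1 -> F1&~F2 -> 0
  row 4 [0100]: F1=1 F2=1 -> F1&~F2 -> 0
  row 5 [0101]: F1=1 F2=1 -> F1&~F2 -> 0
  row 6 [0110]: F1=0 F2=1 -> F1&~F2 -> 0
  row 7 [0111]: F1=0 F2=1 -> F1&~F2 -> 0
  row 8 [1000]: F1=0 F2=0 -> F1&~F2 -> 0
  row 9 [1001]: F1=0 F2=0 -> F1&~F2 -> 0
  row 10 [1010]: F1=1 F2=1 -> F1&~F2 -> 0
  row 11 [1011]: F1=1 F2=1 -> F1&~F2 -> 0
  row 12 [1100]: F1=1 F2=1 -> F1&~F2 -> 0
  row 13 [1101]: F1=1 F2=1 -> F1&~F2 -> 0
  row 14 [1110]: F1=1 F2=1 -> F1&~F2 -> 0
  row 15 [1111]: F1=1 F2=1 -> F1&~F2 -> 0
Full result column, 4 rows per line (u,v fixed per line; w,z runs 00..11 left to right):
  rows 0-3 [u,v=00]: 0000  = hex 0
  rows 4-7 [u,v=01]: 0000  = hex 0
  rows 8-11 [u,v=10]: 0000  = hex 0
  rows 12-15 [u,v=11]: 0000  = hex 0
Counterexample vector (row 0 .. row 15) = 0000000000000000
Output column grouped in 4s = 0000 0000 0000 0000 = 0x0000
Convert to decimal digit by digit (value = value*16 + digit):
  0 -> 0
  0*16 + 0 = 0
  0*16 + 0 = 0
  0*16 + 0 = 0
Decimal = 0

0


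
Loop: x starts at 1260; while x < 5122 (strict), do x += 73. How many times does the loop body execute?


Step 1: x goes from 1260 toward 5122 by 73; the body runs while x<5122, so iterations = ceil((bound-start)/step)
Step 2: Distance=3862
Step 3: ceil(3862/73)=53

53


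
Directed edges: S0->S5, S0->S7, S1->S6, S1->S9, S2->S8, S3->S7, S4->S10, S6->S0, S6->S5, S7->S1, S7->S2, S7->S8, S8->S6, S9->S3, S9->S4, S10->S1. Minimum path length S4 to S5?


BFS layer-by-layer from S4:
  dist 0: {S4}
  dist 1: {S10}
  dist 2: {S1}
  dist 3: {S6, S9}
  dist 4: {S0, S3, S5}
  -> S5 reached at distance 4
Shortest path length = 4

4


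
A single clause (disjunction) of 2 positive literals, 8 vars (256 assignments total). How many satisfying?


Step 1: Total=2^8=256
Step 2: Unsat when all 2 false: 2^6=64
Step 3: Sat=256-64=192

192


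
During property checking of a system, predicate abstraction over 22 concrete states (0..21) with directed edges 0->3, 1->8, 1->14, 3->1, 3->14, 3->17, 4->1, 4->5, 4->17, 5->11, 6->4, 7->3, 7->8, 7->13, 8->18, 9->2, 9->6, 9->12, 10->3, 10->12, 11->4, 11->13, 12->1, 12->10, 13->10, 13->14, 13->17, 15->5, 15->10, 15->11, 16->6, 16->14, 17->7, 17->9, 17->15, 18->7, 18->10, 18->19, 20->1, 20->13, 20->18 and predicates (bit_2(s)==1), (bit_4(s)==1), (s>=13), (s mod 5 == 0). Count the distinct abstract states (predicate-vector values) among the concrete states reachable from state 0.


BFS from 0:
Concrete reachable: {0, 1, 2, 3, 4, 5, 6, 7, 8, 9, 10, 11, 12, 13, 14, 15, 17, 18, 19}
Abstract via predicates (bit_2(s)==1), (bit_4(s)==1), (s>=13), (s mod 5 == 0):
  (0,0,0,0) <- {1, 2, 3, 8, 9, 11}
  (0,0,0,1) <- {0, 10}
  (0,1,1,0) <- {17, 18, 19}
  (1,0,0,0) <- {4, 6, 7, 12}
  (1,0,0,1) <- {5}
  (1,0,1,0) <- {13, 14}
  (1,0,1,1) <- {15}
Distinct abstract states = 7

7


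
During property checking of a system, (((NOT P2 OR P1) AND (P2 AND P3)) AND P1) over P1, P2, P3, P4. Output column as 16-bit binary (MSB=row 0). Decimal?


Formula: (((NOT P2 OR P1) AND (P2 AND P3)) AND P1) over P1, P2, P3, P4 (16 rows)
Evaluate each row (bits = P1,P2,P3,P4, MSB first):
  row 0 [0000]: (((NOT 0 OR 0) AND (0 AND 0)) AND 0) -> 0
  row 1 [0001]: (((NOT 0 OR 0) AND (0 AND 0)) AND 0) -> 0
  row 2 [0010]: (((NOT 0 OR 0) AND (0 AND 1)) AND 0) -> 0
  row 3 [0011]: (((NOT 0 OR 0) AND (0 AND 1)) AND 0) -> 0
  row 4 [0100]: (((NOT 1 OR 0) AND (1 AND 0)) AND 0) -> 0
  row 5 [0101]: (((NOT 1 OR 0) AND (1 AND 0)) AND 0) -> 0
  row 6 [0110]: (((NOT 1 OR 0) AND (1 AND 1)) AND 0) -> 0
  row 7 [0111]: (((NOT 1 OR 0) AND (1 AND 1)) AND 0) -> 0
  row 8 [1000]: (((NOT 0 OR 1) AND (0 AND 0)) AND 1) -> 0
  row 9 [1001]: (((NOT 0 OR 1) AND (0 AND 0)) AND 1) -> 0
  row 10 [1010]: (((NOT 0 OR 1) AND (0 AND 1)) AND 1) -> 0
  row 11 [1011]: (((NOT 0 OR 1) AND (0 AND 1)) AND 1) -> 0
  row 12 [1100]: (((NOT 1 OR 1) AND (1 AND 0)) AND 1) -> 0
  row 13 [1101]: (((NOT 1 OR 1) AND (1 AND 0)) AND 1) -> 0
  row 14 [1110]: (((NOT 1 OR 1) AND (1 AND 1)) AND 1) -> 1
  row 15 [1111]: (((NOT 1 OR 1) AND (1 AND 1)) AND 1) -> 1
Full result column, 4 rows per line (P1,P2 fixed per line; P3,P4 runs 00..11 left to right):
  rows 0-3 [P1,P2=00]: 0000  = hex 0
  rows 4-7 [P1,P2=01]: 0000  = hex 0
  rows 8-11 [P1,P2=10]: 0000  = hex 0
  rows 12-15 [P1,P2=11]: 0011  = hex 3
Output column (row 0 .. row 15) = 0000000000000011
Output column grouped in 4s = 0000 0000 0000 0011 = 0x0003
Convert to decimal digit by digit (value = value*16 + digit):
  0 -> 0
  0*16 + 0 = 0
  0*16 + 0 = 0
  0*16 + 3 = 3
Decimal = 3

3


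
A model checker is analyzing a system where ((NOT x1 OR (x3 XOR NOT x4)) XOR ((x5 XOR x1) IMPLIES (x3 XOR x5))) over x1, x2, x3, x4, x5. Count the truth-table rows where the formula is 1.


Formula: ((NOT x1 OR (x3 XOR NOT x4)) XOR ((x5 XOR x1) IMPLIES (x3 XOR x5))) over 5 vars (32 rows)
Evaluate each row (x1, x2, x3, x4, x5 as bits, MSB first):
  row 0 [00000]: ((NOT 0 OR (0 XOR NOT 0)) XOR ((0 XOR 0) IMPLIES (0 XOR 0))) -> 0
  row 1 [00001]: ((NOT 0 OR (0 XOR NOT 0)) XOR ((1 XOR 0) IMPLIES (0 XOR 1))) -> 0
  row 2 [00010]: ((NOT 0 OR (0 XOR NOT 1)) XOR ((0 XOR 0) IMPLIES (0 XOR 0))) -> 0
  row 3 [00011]: ((NOT 0 OR (0 XOR NOT 1)) XOR ((1 XOR 0) IMPLIES (0 XOR 1))) -> 0
  row 4 [00100]: ((NOT 0 OR (1 XOR NOT 0)) XOR ((0 XOR 0) IMPLIES (1 XOR 0))) -> 0
  row 5 [00101]: ((NOT 0 OR (1 XOR NOT 0)) XOR ((1 XOR 0) IMPLIES (1 XOR 1))) -> 1
  row 6 [00110]: ((NOT 0 OR (1 XOR NOT 1)) XOR ((0 XOR 0) IMPLIES (1 XOR 0))) -> 0
  row 7 [00111]: ((NOT 0 OR (1 XOR NOT 1)) XOR ((1 XOR 0) IMPLIES (1 XOR 1))) -> 1
  row 8 [01000]: ((NOT 0 OR (0 XOR NOT 0)) XOR ((0 XOR 0) IMPLIES (0 XOR 0))) -> 0
  row 9 [01001]: ((NOT 0 OR (0 XOR NOT 0)) XOR ((1 XOR 0) IMPLIES (0 XOR 1))) -> 0
  row 10 [01010]: ((NOT 0 OR (0 XOR NOT 1)) XOR ((0 XOR 0) IMPLIES (0 XOR 0))) -> 0
  row 11 [01011]: ((NOT 0 OR (0 XOR NOT 1)) XOR ((1 XOR 0) IMPLIES (0 XOR 1))) -> 0
  row 12 [01100]: ((NOT 0 OR (1 XOR NOT 0)) XOR ((0 XOR 0) IMPLIES (1 XOR 0))) -> 0
  row 13 [01101]: ((NOT 0 OR (1 XOR NOT 0)) XOR ((1 XOR 0) IMPLIES (1 XOR 1))) -> 1
  row 14 [01110]: ((NOT 0 OR (1 XOR NOT 1)) XOR ((0 XOR 0) IMPLIES (1 XOR 0))) -> 0
  row 15 [01111]: ((NOT 0 OR (1 XOR NOT 1)) XOR ((1 XOR 0) IMPLIES (1 XOR 1))) -> 1
  row 16 [10000]: ((NOT 1 OR (0 XOR NOT 0)) XOR ((0 XOR 1) IMPLIES (0 XOR 0))) -> 1
  row 17 [10001]: ((NOT 1 OR (0 XOR NOT 0)) XOR ((1 XOR 1) IMPLIES (0 XOR 1))) -> 0
  row 18 [10010]: ((NOT 1 OR (0 XOR NOT 1)) XOR ((0 XOR 1) IMPLIES (0 XOR 0))) -> 0
  row 19 [10011]: ((NOT 1 OR (0 XOR NOT 1)) XOR ((1 XOR 1) IMPLIES (0 XOR 1))) -> 1
  row 20 [10100]: ((NOT 1 OR (1 XOR NOT 0)) XOR ((0 XOR 1) IMPLIES (1 XOR 0))) -> 1
  row 21 [10101]: ((NOT 1 OR (1 XOR NOT 0)) XOR ((1 XOR 1) IMPLIES (1 XOR 1))) -> 1
  row 22 [10110]: ((NOT 1 OR (1 XOR NOT 1)) XOR ((0 XOR 1) IMPLIES (1 XOR 0))) -> 0
  row 23 [10111]: ((NOT 1 OR (1 XOR NOT 1)) XOR ((1 XOR 1) IMPLIES (1 XOR 1))) -> 0
  row 24 [11000]: ((NOT 1 OR (0 XOR NOT 0)) XOR ((0 XOR 1) IMPLIES (0 XOR 0))) -> 1
  row 25 [11001]: ((NOT 1 OR (0 XOR NOT 0)) XOR ((1 XOR 1) IMPLIES (0 XOR 1))) -> 0
  row 26 [11010]: ((NOT 1 OR (0 XOR NOT 1)) XOR ((0 XOR 1) IMPLIES (0 XOR 0))) -> 0
  row 27 [11011]: ((NOT 1 OR (0 XOR NOT 1)) XOR ((1 XOR 1) IMPLIES (0 XOR 1))) -> 1
  row 28 [11100]: ((NOT 1 OR (1 XOR NOT 0)) XOR ((0 XOR 1) IMPLIES (1 XOR 0))) -> 1
  row 29 [11101]: ((NOT 1 OR (1 XOR NOT 0)) XOR ((1 XOR 1) IMPLIES (1 XOR 1))) -> 1
  row 30 [11110]: ((NOT 1 OR (1 XOR NOT 1)) XOR ((0 XOR 1) IMPLIES (1 XOR 0))) -> 0
  row 31 [11111]: ((NOT 1 OR (1 XOR NOT 1)) XOR ((1 XOR 1) IMPLIES (1 XOR 1))) -> 0
Full result column, 8 rows per line (x1,x2 fixed per line; x3,x4,x5 runs 000..111 left to right):
  rows 0-7 [x1,x2=00]: 00000101  (ones: 2)
  rows 8-15 [x1,x2=01]: 00000101  (ones: 2)
  rows 16-23 [x1,x2=10]: 10011100  (ones: 4)
  rows 24-31 [x1,x2=11]: 10011100  (ones: 4)
Count of 1-rows = 2+2+4+4 = 12

12
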